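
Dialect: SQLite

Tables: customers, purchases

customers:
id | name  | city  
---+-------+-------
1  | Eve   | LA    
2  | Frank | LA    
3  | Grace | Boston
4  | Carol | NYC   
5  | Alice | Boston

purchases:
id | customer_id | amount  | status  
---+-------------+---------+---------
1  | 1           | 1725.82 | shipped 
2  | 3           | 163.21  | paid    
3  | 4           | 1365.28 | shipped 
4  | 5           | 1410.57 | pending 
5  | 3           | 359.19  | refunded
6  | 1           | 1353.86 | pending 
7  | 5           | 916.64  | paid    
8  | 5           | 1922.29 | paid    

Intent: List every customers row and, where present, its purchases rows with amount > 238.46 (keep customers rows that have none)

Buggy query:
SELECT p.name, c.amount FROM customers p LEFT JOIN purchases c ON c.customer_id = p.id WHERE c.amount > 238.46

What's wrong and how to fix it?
Bug: Filtering c.amount in WHERE discards the NULL rows produced by LEFT JOIN, turning it into an inner join

Fix: Put 'c.amount > 238.46' in the JOIN's ON clause instead of WHERE

Corrected query:
SELECT p.name, c.amount FROM customers p LEFT JOIN purchases c ON c.customer_id = p.id AND c.amount > 238.46

Result:
name  | amount 
------+--------
Eve   | 1353.86
Eve   | 1725.82
Frank | NULL   
Grace | 359.19 
Carol | 1365.28
Alice | 916.64 
Alice | 1410.57
Alice | 1922.29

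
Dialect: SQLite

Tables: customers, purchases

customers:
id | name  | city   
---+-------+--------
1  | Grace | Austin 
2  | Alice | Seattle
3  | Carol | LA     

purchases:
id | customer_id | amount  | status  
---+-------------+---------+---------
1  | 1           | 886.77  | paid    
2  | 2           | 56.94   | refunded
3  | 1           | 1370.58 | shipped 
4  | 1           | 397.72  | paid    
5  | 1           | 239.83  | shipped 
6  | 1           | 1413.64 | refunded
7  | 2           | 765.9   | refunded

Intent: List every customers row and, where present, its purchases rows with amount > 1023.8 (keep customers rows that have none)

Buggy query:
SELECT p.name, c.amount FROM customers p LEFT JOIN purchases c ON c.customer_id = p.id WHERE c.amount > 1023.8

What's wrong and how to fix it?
Bug: Filtering c.amount in WHERE discards the NULL rows produced by LEFT JOIN, turning it into an inner join

Fix: Move the right-table condition into the ON clause so unmatched parents are kept

Corrected query:
SELECT p.name, c.amount FROM customers p LEFT JOIN purchases c ON c.customer_id = p.id AND c.amount > 1023.8

Result:
name  | amount 
------+--------
Grace | 1370.58
Grace | 1413.64
Alice | NULL   
Carol | NULL   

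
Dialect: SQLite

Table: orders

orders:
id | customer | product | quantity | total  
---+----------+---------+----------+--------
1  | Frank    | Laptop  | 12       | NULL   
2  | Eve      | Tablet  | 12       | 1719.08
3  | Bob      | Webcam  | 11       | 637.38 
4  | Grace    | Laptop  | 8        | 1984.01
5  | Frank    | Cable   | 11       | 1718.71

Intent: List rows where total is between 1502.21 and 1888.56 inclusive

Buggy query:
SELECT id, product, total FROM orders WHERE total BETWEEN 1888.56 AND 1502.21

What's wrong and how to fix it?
Bug: BETWEEN expects the lower bound first; with 1888.56 AND 1502.21 the range is empty

Fix: Swap the bounds so the smaller value comes first

Corrected query:
SELECT id, product, total FROM orders WHERE total BETWEEN 1502.21 AND 1888.56

Result:
id | product | total  
---+---------+--------
2  | Tablet  | 1719.08
5  | Cable   | 1718.71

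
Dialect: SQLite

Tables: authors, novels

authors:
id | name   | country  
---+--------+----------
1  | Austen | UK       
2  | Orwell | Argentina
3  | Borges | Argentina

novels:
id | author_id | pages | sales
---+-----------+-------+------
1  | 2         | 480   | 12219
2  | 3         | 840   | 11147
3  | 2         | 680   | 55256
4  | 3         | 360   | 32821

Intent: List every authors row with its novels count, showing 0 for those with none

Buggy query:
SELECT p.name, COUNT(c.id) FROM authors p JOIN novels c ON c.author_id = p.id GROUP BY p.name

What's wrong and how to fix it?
Bug: An inner join excludes parents with zero children

Fix: Switch to LEFT JOIN to retain unmatched parent rows

Corrected query:
SELECT p.name, COUNT(c.id) FROM authors p LEFT JOIN novels c ON c.author_id = p.id GROUP BY p.name

Result:
name   | COUNT(c.id)
-------+------------
Austen | 0          
Borges | 2          
Orwell | 2          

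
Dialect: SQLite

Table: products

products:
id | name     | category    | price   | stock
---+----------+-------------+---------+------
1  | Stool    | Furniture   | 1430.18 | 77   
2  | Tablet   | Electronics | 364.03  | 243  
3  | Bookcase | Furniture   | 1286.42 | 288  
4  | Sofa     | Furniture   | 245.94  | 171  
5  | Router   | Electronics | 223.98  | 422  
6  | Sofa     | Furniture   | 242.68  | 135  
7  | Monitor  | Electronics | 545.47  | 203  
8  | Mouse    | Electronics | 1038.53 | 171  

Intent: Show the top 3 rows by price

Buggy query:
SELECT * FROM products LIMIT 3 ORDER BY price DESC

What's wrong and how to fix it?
Bug: LIMIT must come after ORDER BY

Fix: Sort with ORDER BY, then apply LIMIT

Corrected query:
SELECT * FROM products ORDER BY price DESC LIMIT 3

Result:
id | name     | category    | price   | stock
---+----------+-------------+---------+------
1  | Stool    | Furniture   | 1430.18 | 77   
3  | Bookcase | Furniture   | 1286.42 | 288  
8  | Mouse    | Electronics | 1038.53 | 171  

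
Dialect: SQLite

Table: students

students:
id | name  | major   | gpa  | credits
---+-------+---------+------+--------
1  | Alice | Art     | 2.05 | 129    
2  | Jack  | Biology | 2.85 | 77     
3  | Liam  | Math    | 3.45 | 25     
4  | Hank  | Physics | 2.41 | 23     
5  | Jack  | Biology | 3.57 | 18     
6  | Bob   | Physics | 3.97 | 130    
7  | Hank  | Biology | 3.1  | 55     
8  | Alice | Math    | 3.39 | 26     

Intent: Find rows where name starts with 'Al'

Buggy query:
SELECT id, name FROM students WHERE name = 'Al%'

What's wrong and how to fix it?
Bug: '=' compares the literal string including the % character; pattern matching needs LIKE

Fix: Replace '=' with LIKE so 'Al%' is treated as a pattern

Corrected query:
SELECT id, name FROM students WHERE name LIKE 'Al%'

Result:
id | name 
---+------
1  | Alice
8  | Alice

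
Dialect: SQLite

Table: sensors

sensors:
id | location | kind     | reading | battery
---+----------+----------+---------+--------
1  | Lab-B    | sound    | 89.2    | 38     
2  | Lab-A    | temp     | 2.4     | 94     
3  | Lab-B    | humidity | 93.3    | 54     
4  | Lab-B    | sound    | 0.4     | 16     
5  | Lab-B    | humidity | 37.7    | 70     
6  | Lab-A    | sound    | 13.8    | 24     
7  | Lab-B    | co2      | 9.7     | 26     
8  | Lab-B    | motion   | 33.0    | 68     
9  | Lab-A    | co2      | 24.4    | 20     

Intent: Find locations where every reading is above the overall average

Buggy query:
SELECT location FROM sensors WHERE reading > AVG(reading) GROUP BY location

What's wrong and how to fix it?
Bug: WHERE evaluates per row before aggregation, so AVG() is unavailable

Fix: Use a subquery for AVG and a HAVING MIN(...) filter so the condition holds for every row in the group

Corrected query:
SELECT location FROM sensors GROUP BY location HAVING MIN(reading) > (SELECT AVG(reading) FROM sensors)

Result:
(no rows)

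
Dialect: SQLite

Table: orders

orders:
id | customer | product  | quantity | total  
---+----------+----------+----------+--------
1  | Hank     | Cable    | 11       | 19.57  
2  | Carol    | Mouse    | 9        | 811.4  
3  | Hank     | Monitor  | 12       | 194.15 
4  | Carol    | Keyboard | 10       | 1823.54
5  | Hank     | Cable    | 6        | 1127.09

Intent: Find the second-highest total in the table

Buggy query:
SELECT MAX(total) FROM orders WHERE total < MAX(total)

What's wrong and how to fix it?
Bug: The inner MAX is an aggregate inside WHERE, which is not allowed

Fix: Put the inner MAX in a scalar subquery

Corrected query:
SELECT MAX(total) FROM orders WHERE total < (SELECT MAX(total) FROM orders)

Result:
MAX(total)
----------
1127.09   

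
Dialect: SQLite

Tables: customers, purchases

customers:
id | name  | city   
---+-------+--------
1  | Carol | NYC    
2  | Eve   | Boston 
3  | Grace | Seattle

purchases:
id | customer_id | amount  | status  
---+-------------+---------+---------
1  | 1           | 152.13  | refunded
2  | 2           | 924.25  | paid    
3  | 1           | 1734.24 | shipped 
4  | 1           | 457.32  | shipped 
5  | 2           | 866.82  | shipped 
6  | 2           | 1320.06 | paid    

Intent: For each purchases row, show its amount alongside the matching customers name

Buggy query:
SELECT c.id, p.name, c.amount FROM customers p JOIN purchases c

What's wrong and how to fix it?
Bug: Missing join condition: each purchases row is matched to all customers rows instead of just its own

Fix: Add ON c.customer_id = p.id to the JOIN

Corrected query:
SELECT c.id, p.name, c.amount FROM customers p JOIN purchases c ON c.customer_id = p.id

Result:
id | name  | amount 
---+-------+--------
1  | Carol | 152.13 
2  | Eve   | 924.25 
3  | Carol | 1734.24
4  | Carol | 457.32 
5  | Eve   | 866.82 
6  | Eve   | 1320.06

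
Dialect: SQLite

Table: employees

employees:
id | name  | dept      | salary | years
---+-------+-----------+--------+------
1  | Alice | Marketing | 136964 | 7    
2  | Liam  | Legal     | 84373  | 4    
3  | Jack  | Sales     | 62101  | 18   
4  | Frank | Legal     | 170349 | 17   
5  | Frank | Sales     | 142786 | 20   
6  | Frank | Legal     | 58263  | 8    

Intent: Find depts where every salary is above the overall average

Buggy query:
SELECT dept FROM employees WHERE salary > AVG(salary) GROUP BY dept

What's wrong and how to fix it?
Bug: AVG() is an aggregate; it can't sit directly in WHERE

Fix: Use a subquery for AVG and a HAVING MIN(...) filter so the condition holds for every row in the group

Corrected query:
SELECT dept FROM employees GROUP BY dept HAVING MIN(salary) > (SELECT AVG(salary) FROM employees)

Result:
dept     
---------
Marketing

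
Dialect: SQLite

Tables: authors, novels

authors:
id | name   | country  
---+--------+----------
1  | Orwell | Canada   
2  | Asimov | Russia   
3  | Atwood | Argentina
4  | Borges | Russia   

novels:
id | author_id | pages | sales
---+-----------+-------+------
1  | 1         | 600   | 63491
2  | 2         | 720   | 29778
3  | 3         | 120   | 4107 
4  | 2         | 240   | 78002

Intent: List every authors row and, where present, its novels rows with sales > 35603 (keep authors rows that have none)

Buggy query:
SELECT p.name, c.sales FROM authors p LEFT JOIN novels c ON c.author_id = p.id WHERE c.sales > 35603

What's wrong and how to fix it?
Bug: A WHERE condition on the right-hand table after LEFT JOIN drops unmatched parents

Fix: Move the right-table condition into the ON clause so unmatched parents are kept

Corrected query:
SELECT p.name, c.sales FROM authors p LEFT JOIN novels c ON c.author_id = p.id AND c.sales > 35603

Result:
name   | sales
-------+------
Orwell | 63491
Asimov | 78002
Atwood | NULL 
Borges | NULL 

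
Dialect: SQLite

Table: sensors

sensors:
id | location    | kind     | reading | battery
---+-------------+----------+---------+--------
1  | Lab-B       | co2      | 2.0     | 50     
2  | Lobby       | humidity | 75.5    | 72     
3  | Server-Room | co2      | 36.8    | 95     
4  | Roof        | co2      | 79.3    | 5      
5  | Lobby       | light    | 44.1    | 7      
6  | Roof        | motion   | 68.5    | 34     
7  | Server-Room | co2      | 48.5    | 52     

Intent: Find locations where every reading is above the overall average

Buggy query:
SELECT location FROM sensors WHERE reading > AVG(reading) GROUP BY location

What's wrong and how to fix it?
Bug: AVG() is an aggregate; it can't sit directly in WHERE

Fix: Use a subquery for AVG and a HAVING MIN(...) filter so the condition holds for every row in the group

Corrected query:
SELECT location FROM sensors GROUP BY location HAVING MIN(reading) > (SELECT AVG(reading) FROM sensors)

Result:
location
--------
Roof    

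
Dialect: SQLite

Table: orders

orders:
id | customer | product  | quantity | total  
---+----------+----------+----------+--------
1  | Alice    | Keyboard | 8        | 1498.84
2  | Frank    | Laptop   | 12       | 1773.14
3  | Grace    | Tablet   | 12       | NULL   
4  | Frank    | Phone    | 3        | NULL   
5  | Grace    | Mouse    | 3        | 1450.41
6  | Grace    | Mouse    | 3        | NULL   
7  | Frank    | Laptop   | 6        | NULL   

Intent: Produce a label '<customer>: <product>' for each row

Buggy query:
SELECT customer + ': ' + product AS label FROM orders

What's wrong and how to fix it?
Bug: SQLite uses || for string concatenation; + coerces text to numbers (yielding 0)

Fix: Replace + with || to concatenate text

Corrected query:
SELECT customer || ': ' || product AS label FROM orders

Result:
label          
---------------
Alice: Keyboard
Frank: Laptop  
Grace: Tablet  
Frank: Phone   
Grace: Mouse   
Grace: Mouse   
Frank: Laptop  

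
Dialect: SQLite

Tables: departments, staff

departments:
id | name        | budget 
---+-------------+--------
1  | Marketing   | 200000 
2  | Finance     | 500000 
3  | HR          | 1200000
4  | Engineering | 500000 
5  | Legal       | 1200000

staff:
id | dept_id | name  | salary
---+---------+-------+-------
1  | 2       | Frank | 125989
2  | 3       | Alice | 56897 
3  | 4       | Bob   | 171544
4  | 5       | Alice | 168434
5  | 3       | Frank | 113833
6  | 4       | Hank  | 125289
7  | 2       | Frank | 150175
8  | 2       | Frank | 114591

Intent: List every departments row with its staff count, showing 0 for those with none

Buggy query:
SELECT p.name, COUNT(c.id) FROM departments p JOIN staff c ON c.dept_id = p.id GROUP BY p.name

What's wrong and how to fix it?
Bug: INNER JOIN drops departments rows that have no matching staff rows

Fix: Switch to LEFT JOIN to retain unmatched parent rows

Corrected query:
SELECT p.name, COUNT(c.id) FROM departments p LEFT JOIN staff c ON c.dept_id = p.id GROUP BY p.name

Result:
name        | COUNT(c.id)
------------+------------
Engineering | 2          
Finance     | 3          
HR          | 2          
Legal       | 1          
Marketing   | 0          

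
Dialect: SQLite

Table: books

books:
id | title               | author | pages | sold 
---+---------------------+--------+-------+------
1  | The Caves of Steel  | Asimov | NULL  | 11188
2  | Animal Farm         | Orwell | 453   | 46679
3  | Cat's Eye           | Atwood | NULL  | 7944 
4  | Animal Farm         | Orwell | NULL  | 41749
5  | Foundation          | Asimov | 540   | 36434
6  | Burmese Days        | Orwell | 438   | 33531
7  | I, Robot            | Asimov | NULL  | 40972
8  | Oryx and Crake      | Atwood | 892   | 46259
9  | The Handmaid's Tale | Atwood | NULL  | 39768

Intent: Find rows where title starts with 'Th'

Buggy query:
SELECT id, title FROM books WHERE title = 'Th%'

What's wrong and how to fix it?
Bug: '=' compares the literal string including the % character; pattern matching needs LIKE

Fix: Use LIKE for wildcard pattern matching

Corrected query:
SELECT id, title FROM books WHERE title LIKE 'Th%'

Result:
id | title              
---+--------------------
1  | The Caves of Steel 
9  | The Handmaid's Tale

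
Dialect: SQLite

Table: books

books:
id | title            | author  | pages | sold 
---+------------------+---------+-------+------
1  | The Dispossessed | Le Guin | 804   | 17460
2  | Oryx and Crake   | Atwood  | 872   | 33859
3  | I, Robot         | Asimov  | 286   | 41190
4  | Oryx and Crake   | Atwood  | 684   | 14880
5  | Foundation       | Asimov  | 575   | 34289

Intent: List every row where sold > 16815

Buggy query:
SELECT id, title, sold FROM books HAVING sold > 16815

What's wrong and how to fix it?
Bug: HAVING filters the output of aggregation, but this query has no GROUP BY and no aggregate functions, so SQLite rejects it (HAVING clause on a non-aggregate query); the condition here is per row

Fix: Use WHERE for row-level filtering

Corrected query:
SELECT id, title, sold FROM books WHERE sold > 16815

Result:
id | title            | sold 
---+------------------+------
1  | The Dispossessed | 17460
2  | Oryx and Crake   | 33859
3  | I, Robot         | 41190
5  | Foundation       | 34289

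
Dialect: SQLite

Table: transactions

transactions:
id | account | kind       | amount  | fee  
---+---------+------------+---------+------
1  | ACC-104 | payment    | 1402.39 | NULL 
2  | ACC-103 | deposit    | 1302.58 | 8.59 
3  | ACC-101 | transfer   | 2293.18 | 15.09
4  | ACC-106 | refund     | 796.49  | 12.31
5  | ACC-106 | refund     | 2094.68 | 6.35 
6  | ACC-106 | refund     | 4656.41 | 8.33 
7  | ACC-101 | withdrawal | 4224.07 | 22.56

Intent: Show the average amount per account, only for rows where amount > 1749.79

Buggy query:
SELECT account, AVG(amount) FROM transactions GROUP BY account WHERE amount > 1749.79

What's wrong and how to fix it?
Bug: Row-level WHERE must come before GROUP BY in the clause order

Fix: Move the WHERE clause before GROUP BY

Corrected query:
SELECT account, AVG(amount) FROM transactions WHERE amount > 1749.79 GROUP BY account

Result:
account | AVG(amount)
--------+------------
ACC-101 | 3258.625   
ACC-106 | 3375.545   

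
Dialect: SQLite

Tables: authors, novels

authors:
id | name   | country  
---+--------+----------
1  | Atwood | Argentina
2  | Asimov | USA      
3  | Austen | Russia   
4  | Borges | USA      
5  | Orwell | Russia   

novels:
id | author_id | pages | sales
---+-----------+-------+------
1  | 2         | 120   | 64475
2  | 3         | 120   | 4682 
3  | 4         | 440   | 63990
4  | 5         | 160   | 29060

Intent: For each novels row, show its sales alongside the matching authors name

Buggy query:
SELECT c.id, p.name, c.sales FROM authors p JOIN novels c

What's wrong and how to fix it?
Bug: Missing join condition: each novels row is matched to all authors rows instead of just its own

Fix: Specify the join condition linking the foreign key to the parent id

Corrected query:
SELECT c.id, p.name, c.sales FROM authors p JOIN novels c ON c.author_id = p.id

Result:
id | name   | sales
---+--------+------
1  | Asimov | 64475
2  | Austen | 4682 
3  | Borges | 63990
4  | Orwell | 29060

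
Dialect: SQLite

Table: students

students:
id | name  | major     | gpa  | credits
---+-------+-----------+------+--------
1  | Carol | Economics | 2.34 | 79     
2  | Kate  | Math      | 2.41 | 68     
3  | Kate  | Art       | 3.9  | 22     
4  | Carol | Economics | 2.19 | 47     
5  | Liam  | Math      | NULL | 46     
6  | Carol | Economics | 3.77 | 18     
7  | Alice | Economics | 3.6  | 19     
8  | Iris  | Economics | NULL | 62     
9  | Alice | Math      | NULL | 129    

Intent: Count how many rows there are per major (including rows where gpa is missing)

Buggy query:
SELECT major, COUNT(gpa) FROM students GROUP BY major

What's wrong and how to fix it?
Bug: COUNT(gpa) skips NULLs, so groups with missing gpa are undercounted

Fix: Use COUNT(*) to count all rows regardless of NULL

Corrected query:
SELECT major, COUNT(*) FROM students GROUP BY major

Result:
major     | COUNT(*)
----------+---------
Art       | 1       
Economics | 5       
Math      | 3       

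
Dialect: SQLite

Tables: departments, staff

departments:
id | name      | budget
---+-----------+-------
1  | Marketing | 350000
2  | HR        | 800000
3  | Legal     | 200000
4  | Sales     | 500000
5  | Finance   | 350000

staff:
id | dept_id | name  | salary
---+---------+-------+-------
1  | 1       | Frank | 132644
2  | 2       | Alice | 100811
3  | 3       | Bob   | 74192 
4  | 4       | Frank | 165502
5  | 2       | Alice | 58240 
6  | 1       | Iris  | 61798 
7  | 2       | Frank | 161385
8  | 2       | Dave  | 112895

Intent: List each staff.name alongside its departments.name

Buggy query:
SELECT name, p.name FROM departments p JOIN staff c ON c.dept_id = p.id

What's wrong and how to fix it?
Bug: Both tables have a 'name' column; the unqualified reference is ambiguous

Fix: Qualify the column with its table alias (c.name)

Corrected query:
SELECT c.name, p.name FROM departments p JOIN staff c ON c.dept_id = p.id

Result:
name  | name     
------+----------
Frank | Marketing
Alice | HR       
Bob   | Legal    
Frank | Sales    
Alice | HR       
Iris  | Marketing
Frank | HR       
Dave  | HR       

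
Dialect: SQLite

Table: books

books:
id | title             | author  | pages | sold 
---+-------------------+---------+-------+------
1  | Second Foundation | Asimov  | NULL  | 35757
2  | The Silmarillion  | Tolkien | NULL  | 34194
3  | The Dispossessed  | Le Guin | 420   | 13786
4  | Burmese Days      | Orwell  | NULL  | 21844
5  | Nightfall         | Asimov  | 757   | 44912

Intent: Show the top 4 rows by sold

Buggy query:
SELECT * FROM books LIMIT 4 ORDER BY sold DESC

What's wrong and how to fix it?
Bug: LIMIT must come after ORDER BY

Fix: Sort with ORDER BY, then apply LIMIT

Corrected query:
SELECT * FROM books ORDER BY sold DESC LIMIT 4

Result:
id | title             | author  | pages | sold 
---+-------------------+---------+-------+------
5  | Nightfall         | Asimov  | 757   | 44912
1  | Second Foundation | Asimov  | NULL  | 35757
2  | The Silmarillion  | Tolkien | NULL  | 34194
4  | Burmese Days      | Orwell  | NULL  | 21844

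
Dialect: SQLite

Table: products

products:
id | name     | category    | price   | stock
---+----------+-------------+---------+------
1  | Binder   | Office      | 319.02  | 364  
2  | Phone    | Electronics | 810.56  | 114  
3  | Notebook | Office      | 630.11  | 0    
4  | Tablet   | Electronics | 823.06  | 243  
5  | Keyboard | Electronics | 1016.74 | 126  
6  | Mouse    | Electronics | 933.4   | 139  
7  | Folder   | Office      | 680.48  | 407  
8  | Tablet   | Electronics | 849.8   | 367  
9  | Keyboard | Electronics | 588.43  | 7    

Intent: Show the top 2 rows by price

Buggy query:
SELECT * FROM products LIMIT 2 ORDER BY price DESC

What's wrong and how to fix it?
Bug: ORDER BY cannot follow LIMIT; LIMIT is the final clause

Fix: Sort with ORDER BY, then apply LIMIT

Corrected query:
SELECT * FROM products ORDER BY price DESC LIMIT 2

Result:
id | name     | category    | price   | stock
---+----------+-------------+---------+------
5  | Keyboard | Electronics | 1016.74 | 126  
6  | Mouse    | Electronics | 933.4   | 139  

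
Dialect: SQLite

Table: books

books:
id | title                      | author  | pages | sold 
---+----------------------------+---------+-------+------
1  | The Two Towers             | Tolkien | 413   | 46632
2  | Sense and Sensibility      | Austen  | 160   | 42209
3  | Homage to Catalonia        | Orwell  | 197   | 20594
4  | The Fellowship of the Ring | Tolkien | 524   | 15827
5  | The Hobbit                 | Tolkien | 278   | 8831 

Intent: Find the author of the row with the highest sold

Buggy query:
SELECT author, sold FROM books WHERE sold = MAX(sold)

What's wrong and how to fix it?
Bug: MAX(sold) is an aggregate and cannot be used directly in WHERE

Fix: Use a subquery: WHERE sold = (SELECT MAX(sold) FROM books)

Corrected query:
SELECT author, sold FROM books WHERE sold = (SELECT MAX(sold) FROM books)

Result:
author  | sold 
--------+------
Tolkien | 46632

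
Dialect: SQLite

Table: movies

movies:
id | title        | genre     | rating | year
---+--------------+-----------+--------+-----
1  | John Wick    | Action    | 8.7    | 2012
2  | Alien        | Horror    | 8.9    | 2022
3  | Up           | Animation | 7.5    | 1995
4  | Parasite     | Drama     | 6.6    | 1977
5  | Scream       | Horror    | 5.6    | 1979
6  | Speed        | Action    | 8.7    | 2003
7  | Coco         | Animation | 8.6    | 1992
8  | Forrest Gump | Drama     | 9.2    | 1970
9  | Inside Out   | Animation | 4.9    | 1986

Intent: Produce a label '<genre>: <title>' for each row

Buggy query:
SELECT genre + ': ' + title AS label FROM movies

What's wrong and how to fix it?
Bug: '+' is numeric addition; on text columns SQLite converts them to 0 instead of concatenating

Fix: Replace + with || to concatenate text

Corrected query:
SELECT genre || ': ' || title AS label FROM movies

Result:
label                
---------------------
Action: John Wick    
Horror: Alien        
Animation: Up        
Drama: Parasite      
Horror: Scream       
Action: Speed        
Animation: Coco      
Drama: Forrest Gump  
Animation: Inside Out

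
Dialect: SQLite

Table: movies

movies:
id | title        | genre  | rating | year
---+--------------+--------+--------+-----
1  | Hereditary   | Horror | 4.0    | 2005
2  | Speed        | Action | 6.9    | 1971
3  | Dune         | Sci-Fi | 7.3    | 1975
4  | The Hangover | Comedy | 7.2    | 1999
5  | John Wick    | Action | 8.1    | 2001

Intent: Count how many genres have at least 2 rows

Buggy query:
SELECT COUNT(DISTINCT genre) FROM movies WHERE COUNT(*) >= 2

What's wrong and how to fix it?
Bug: WHERE filters individual rows, not groups, so a group-level COUNT is invalid there

Fix: Group first with HAVING COUNT(*) >= 2, then COUNT the resulting groups

Corrected query:
SELECT COUNT(*) FROM (SELECT genre FROM movies GROUP BY genre HAVING COUNT(*) >= 2)

Result:
COUNT(*)
--------
1       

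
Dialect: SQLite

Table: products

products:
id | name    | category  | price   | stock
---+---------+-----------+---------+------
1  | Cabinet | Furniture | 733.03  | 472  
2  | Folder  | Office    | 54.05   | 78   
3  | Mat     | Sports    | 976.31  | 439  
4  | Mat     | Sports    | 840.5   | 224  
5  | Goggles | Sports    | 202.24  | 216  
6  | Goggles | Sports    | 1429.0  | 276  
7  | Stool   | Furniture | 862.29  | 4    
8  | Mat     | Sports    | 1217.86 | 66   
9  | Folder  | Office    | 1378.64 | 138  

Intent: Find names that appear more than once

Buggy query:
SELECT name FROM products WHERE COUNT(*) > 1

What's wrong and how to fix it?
Bug: WHERE can't reference COUNT(*); aggregates are computed after WHERE

Fix: Group first, then use HAVING for the count condition

Corrected query:
SELECT name FROM products GROUP BY name HAVING COUNT(*) > 1

Result:
name   
-------
Folder 
Goggles
Mat    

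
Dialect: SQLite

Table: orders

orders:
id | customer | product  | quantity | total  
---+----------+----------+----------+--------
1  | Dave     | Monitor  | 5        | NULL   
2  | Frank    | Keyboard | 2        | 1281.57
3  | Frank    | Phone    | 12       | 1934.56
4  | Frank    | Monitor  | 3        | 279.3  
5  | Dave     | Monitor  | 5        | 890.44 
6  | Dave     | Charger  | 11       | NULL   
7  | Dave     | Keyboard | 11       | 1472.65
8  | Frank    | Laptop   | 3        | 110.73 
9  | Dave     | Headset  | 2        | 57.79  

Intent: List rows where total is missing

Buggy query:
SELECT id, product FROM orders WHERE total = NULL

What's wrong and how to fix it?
Bug: Comparing to NULL with '=' never matches; NULL = NULL is unknown, not true

Fix: Replace '= NULL' with 'IS NULL'

Corrected query:
SELECT id, product FROM orders WHERE total IS NULL

Result:
id | product
---+--------
1  | Monitor
6  | Charger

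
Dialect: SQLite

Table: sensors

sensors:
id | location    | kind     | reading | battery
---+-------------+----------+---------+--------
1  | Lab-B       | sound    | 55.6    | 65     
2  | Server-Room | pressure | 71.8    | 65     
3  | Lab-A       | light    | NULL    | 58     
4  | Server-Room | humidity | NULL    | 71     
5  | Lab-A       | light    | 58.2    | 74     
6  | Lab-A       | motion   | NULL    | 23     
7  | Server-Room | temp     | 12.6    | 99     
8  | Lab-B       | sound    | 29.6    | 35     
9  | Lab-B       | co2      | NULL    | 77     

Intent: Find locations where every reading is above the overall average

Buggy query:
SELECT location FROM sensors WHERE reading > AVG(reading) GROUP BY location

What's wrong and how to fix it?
Bug: WHERE evaluates per row before aggregation, so AVG() is unavailable

Fix: Compute the overall average in a scalar subquery and compare each group's MIN against it in HAVING

Corrected query:
SELECT location FROM sensors GROUP BY location HAVING MIN(reading) > (SELECT AVG(reading) FROM sensors)

Result:
location
--------
Lab-A   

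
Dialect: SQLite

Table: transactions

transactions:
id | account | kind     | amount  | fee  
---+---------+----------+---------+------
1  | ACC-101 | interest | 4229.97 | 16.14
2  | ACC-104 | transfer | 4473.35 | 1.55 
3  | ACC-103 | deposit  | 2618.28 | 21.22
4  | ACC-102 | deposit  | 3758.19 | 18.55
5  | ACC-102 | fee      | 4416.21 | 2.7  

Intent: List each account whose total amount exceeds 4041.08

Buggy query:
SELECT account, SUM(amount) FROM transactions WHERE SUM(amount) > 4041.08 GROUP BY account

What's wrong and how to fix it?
Bug: Aggregate functions cannot appear in a WHERE clause

Fix: Move the aggregate condition to a HAVING clause

Corrected query:
SELECT account, SUM(amount) FROM transactions GROUP BY account HAVING SUM(amount) > 4041.08

Result:
account | SUM(amount)
--------+------------
ACC-101 | 4229.97    
ACC-102 | 8174.4     
ACC-104 | 4473.35    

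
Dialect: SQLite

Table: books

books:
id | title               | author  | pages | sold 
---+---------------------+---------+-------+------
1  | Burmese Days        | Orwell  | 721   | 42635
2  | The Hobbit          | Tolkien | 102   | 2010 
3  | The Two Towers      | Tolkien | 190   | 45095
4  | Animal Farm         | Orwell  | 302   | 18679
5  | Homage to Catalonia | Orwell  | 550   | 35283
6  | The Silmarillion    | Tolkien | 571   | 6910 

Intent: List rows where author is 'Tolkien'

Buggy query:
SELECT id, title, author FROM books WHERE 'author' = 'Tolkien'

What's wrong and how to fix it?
Bug: 'author' in single quotes is a string literal, not the column; the comparison is literal-vs-literal and never true

Fix: Reference the column as author without single quotes

Corrected query:
SELECT id, title, author FROM books WHERE author = 'Tolkien'

Result:
id | title            | author 
---+------------------+--------
2  | The Hobbit       | Tolkien
3  | The Two Towers   | Tolkien
6  | The Silmarillion | Tolkien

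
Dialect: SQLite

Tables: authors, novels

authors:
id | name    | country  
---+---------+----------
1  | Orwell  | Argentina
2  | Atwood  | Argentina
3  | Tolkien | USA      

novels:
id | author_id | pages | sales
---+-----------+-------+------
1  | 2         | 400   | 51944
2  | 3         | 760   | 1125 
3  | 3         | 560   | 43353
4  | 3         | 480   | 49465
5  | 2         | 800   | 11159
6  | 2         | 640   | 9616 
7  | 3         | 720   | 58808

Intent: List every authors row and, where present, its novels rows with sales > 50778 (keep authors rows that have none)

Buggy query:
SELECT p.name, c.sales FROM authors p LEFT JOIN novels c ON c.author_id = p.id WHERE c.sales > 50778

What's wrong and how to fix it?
Bug: A WHERE condition on the right-hand table after LEFT JOIN drops unmatched parents

Fix: Move the right-table condition into the ON clause so unmatched parents are kept

Corrected query:
SELECT p.name, c.sales FROM authors p LEFT JOIN novels c ON c.author_id = p.id AND c.sales > 50778

Result:
name    | sales
--------+------
Orwell  | NULL 
Atwood  | 51944
Tolkien | 58808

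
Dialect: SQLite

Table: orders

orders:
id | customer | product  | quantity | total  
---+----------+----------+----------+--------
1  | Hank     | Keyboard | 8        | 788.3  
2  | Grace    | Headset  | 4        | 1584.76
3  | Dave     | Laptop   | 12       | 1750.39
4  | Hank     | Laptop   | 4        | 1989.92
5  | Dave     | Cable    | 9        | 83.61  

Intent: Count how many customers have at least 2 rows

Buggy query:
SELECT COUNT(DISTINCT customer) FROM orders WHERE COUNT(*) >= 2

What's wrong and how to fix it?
Bug: COUNT(*) cannot appear in WHERE; the per-group count doesn't exist yet

Fix: Group first with HAVING COUNT(*) >= 2, then COUNT the resulting groups

Corrected query:
SELECT COUNT(*) FROM (SELECT customer FROM orders GROUP BY customer HAVING COUNT(*) >= 2)

Result:
COUNT(*)
--------
2       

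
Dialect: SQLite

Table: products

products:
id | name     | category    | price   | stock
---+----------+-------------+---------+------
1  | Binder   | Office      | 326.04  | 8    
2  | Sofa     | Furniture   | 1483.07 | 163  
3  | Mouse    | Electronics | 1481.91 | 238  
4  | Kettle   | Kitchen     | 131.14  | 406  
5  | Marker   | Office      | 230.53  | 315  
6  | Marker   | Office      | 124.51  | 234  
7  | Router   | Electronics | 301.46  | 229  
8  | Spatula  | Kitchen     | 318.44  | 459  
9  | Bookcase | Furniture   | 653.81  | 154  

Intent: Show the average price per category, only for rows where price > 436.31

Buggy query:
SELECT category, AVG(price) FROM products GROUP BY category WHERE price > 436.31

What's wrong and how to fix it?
Bug: WHERE cannot follow GROUP BY

Fix: Place WHERE between FROM and GROUP BY

Corrected query:
SELECT category, AVG(price) FROM products WHERE price > 436.31 GROUP BY category

Result:
category    | AVG(price)
------------+-----------
Electronics | 1481.91   
Furniture   | 1068.44   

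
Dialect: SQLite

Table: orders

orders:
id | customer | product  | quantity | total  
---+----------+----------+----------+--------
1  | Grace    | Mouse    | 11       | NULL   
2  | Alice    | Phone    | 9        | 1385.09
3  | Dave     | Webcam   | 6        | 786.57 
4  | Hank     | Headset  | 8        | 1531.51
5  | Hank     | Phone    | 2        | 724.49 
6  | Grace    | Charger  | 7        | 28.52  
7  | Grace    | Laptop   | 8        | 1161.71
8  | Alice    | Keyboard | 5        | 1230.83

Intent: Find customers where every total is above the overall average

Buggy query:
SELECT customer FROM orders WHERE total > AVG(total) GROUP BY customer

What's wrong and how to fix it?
Bug: AVG() is an aggregate; it can't sit directly in WHERE

Fix: Compute the overall average in a scalar subquery and compare each group's MIN against it in HAVING

Corrected query:
SELECT customer FROM orders GROUP BY customer HAVING MIN(total) > (SELECT AVG(total) FROM orders)

Result:
customer
--------
Alice   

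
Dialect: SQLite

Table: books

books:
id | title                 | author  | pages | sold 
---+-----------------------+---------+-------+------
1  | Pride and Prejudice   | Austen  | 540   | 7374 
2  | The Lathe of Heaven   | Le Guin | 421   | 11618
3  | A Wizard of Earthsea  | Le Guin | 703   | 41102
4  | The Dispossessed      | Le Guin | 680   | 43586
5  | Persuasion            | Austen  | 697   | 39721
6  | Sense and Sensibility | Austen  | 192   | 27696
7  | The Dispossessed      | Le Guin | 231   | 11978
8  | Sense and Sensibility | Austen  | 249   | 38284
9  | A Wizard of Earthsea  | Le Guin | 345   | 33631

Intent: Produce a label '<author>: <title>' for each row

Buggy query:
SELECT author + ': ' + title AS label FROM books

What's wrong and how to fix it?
Bug: SQLite uses || for string concatenation; + coerces text to numbers (yielding 0)

Fix: Replace + with || to concatenate text

Corrected query:
SELECT author || ': ' || title AS label FROM books

Result:
label                        
-----------------------------
Austen: Pride and Prejudice  
Le Guin: The Lathe of Heaven 
Le Guin: A Wizard of Earthsea
Le Guin: The Dispossessed    
Austen: Persuasion           
Austen: Sense and Sensibility
Le Guin: The Dispossessed    
Austen: Sense and Sensibility
Le Guin: A Wizard of Earthsea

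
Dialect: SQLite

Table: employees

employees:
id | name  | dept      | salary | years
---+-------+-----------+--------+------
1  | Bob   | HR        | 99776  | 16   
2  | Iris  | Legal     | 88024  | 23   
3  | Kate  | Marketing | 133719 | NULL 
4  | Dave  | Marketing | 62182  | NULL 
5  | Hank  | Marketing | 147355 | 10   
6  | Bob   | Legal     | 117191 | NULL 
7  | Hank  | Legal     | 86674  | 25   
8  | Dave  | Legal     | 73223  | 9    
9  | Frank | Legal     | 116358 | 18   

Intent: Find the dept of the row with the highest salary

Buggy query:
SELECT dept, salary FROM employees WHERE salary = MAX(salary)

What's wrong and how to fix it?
Bug: MAX(salary) is an aggregate and cannot be used directly in WHERE

Fix: Use a subquery: WHERE salary = (SELECT MAX(salary) FROM employees)

Corrected query:
SELECT dept, salary FROM employees WHERE salary = (SELECT MAX(salary) FROM employees)

Result:
dept      | salary
----------+-------
Marketing | 147355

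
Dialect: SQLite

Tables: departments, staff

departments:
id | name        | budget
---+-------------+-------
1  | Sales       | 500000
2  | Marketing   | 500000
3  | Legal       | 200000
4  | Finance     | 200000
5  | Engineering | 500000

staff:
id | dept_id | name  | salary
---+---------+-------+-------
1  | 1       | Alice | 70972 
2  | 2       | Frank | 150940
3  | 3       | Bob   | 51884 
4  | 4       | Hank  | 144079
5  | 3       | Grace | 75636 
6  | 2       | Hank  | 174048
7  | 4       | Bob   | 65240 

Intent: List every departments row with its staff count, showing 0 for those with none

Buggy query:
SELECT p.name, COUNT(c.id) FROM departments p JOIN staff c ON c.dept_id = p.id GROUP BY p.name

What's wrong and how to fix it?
Bug: An inner join excludes parents with zero children

Fix: Switch to LEFT JOIN to retain unmatched parent rows

Corrected query:
SELECT p.name, COUNT(c.id) FROM departments p LEFT JOIN staff c ON c.dept_id = p.id GROUP BY p.name

Result:
name        | COUNT(c.id)
------------+------------
Engineering | 0          
Finance     | 2          
Legal       | 2          
Marketing   | 2          
Sales       | 1          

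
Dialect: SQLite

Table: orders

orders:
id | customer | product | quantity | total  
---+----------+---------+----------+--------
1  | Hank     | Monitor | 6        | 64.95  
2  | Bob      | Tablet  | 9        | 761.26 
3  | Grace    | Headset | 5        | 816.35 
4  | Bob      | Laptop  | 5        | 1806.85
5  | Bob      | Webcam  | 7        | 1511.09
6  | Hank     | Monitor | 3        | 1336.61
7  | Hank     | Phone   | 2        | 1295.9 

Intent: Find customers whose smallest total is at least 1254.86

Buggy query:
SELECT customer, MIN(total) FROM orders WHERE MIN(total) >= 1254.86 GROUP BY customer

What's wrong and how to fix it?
Bug: MIN() in WHERE is a misuse of aggregate

Fix: Replace WHERE with HAVING after the GROUP BY

Corrected query:
SELECT customer, MIN(total) FROM orders GROUP BY customer HAVING MIN(total) >= 1254.86

Result:
(no rows)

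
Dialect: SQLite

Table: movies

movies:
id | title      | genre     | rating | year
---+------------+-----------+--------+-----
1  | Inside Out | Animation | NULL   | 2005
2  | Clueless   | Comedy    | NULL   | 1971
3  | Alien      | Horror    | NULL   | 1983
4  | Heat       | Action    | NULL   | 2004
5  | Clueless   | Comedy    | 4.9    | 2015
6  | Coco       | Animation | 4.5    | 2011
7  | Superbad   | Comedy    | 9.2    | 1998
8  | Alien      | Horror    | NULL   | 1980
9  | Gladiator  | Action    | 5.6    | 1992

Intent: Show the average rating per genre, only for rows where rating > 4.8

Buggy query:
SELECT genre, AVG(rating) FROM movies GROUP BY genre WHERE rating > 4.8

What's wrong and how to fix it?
Bug: WHERE cannot follow GROUP BY

Fix: Move the WHERE clause before GROUP BY

Corrected query:
SELECT genre, AVG(rating) FROM movies WHERE rating > 4.8 GROUP BY genre

Result:
genre  | AVG(rating)
-------+------------
Action | 5.6        
Comedy | 7.05       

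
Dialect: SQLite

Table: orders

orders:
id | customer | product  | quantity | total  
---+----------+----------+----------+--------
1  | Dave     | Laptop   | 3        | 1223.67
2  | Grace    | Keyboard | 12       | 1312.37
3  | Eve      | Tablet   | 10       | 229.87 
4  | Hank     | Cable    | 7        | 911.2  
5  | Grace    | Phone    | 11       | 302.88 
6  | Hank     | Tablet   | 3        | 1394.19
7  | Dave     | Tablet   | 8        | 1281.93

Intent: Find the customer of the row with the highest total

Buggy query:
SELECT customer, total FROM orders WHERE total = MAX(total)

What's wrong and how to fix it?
Bug: WHERE is evaluated per row; an aggregate over the whole table isn't defined there

Fix: Wrap MAX in a scalar subquery so WHERE compares against a single value

Corrected query:
SELECT customer, total FROM orders WHERE total = (SELECT MAX(total) FROM orders)

Result:
customer | total  
---------+--------
Hank     | 1394.19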